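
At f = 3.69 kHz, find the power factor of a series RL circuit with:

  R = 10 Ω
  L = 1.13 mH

Step 1 — Angular frequency: ω = 2π·f = 2π·3690 = 2.318e+04 rad/s.
Step 2 — Component impedances:
  R: Z = R = 10 Ω
  L: Z = jωL = j·2.318e+04·0.00113 = 0 + j26.2 Ω
Step 3 — Series combination: Z_total = R + L = 10 + j26.2 Ω = 28.04∠69.1° Ω.
Step 4 — Power factor: PF = cos(φ) = Re(Z)/|Z| = 10/28.04 = 0.3566.
Step 5 — Type: Im(Z) = 26.2 ⇒ lagging (phase φ = 69.1°).

PF = 0.3566 (lagging, φ = 69.1°)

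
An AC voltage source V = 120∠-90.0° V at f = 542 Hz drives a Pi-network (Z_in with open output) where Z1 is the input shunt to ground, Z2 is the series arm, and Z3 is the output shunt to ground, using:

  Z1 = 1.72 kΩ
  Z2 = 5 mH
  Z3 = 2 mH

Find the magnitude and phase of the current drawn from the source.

Step 1 — Angular frequency: ω = 2π·f = 2π·542 = 3405 rad/s.
Step 2 — Component impedances:
  Z1: Z = R = 1720 Ω
  Z2: Z = jωL = j·3405·0.005 = 0 + j17.03 Ω
  Z3: Z = jωL = j·3405·0.002 = 0 + j6.811 Ω
Step 3 — With open output, the series arm Z2 and the output shunt Z3 appear in series to ground: Z2 + Z3 = 0 + j23.84 Ω.
Step 4 — Parallel with input shunt Z1: Z_in = Z1 || (Z2 + Z3) = 0.3303 + j23.83 Ω = 23.84∠89.2° Ω.
Step 5 — Source phasor: V = 120∠-90.0° V = 0 - j120 V.
Step 6 — Ohm's law: I = V / Z_total = (0 - j120) / (0.3303 + j23.83) = -5.034 - j0.06977 A.
Step 7 — Convert to polar: |I| = 5.034 A, ∠I = -179.2°.

I = 5.034∠-179.2° A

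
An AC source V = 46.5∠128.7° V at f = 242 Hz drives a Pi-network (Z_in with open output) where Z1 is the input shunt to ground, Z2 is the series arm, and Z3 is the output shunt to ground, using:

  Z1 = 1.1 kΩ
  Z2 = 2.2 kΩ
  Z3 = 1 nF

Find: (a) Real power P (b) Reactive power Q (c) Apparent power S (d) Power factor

Step 1 — Angular frequency: ω = 2π·f = 2π·242 = 1521 rad/s.
Step 2 — Component impedances:
  Z1: Z = R = 1100 Ω
  Z2: Z = R = 2200 Ω
  Z3: Z = 1/(jωC) = -j/(ω·C) = 0 - j6.577e+05 Ω
Step 3 — With open output, the series arm Z2 and the output shunt Z3 appear in series to ground: Z2 + Z3 = 2200 - j6.577e+05 Ω.
Step 4 — Parallel with input shunt Z1: Z_in = Z1 || (Z2 + Z3) = 1100 - j1.84 Ω = 1100∠-0.1° Ω.
Step 5 — Source phasor: V = 46.5∠128.7° V = -29.07 + j36.29 V.
Step 6 — Current: I = V / Z = -0.02649 + j0.03295 A = 0.04227∠128.8° A.
Step 7 — Complex power: S = V·I* = 1.966 - j0.003288 VA.
Step 8 — Real power: P = Re(S) = 1.966 W.
Step 9 — Reactive power: Q = Im(S) = -0.003288 VAR.
Step 10 — Apparent power: |S| = 1.966 VA.
Step 11 — Power factor: PF = P/|S| = 1 (leading).

(a) P = 1.966 W  (b) Q = -0.003288 VAR  (c) S = 1.966 VA  (d) PF = 1 (leading)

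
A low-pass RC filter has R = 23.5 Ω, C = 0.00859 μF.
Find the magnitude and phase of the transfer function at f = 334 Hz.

Step 1 — Angular frequency: ω = 2π·334 = 2099 rad/s.
Step 2 — Transfer function: H(jω) = 1/(1 + jωRC).
Step 3 — Denominator: 1 + jωRC = 1 + j·2099·23.5·8.59e-09 = 1 + j0.0004236.
Step 4 — H = 1 - j0.0004236.
Step 5 — Magnitude: |H| = 1 (-0.0 dB); phase: φ = -0.0°.

|H| = 1 (-0.0 dB), φ = -0.0°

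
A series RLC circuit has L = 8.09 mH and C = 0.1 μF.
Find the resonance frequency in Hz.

Step 1 — Resonance condition Im(Z)=0 gives ω₀ = 1/√(LC).
Step 2 — ω₀ = 1/√(0.00809·1e-07) = 3.516e+04 rad/s.
Step 3 — f₀ = ω₀/(2π) = 5596 Hz.

f₀ = 5596 Hz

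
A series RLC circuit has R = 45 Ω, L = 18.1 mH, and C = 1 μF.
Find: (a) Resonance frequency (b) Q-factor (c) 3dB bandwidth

Step 1 — Resonance: ω₀ = 1/√(LC) = 1/√(0.0181·1e-06) = 7433 rad/s.
Step 2 — f₀ = ω₀/(2π) = 1183 Hz.
Step 3 — Series Q: Q = ω₀L/R = 7433·0.0181/45 = 2.99.
Step 4 — Bandwidth: Δω = ω₀/Q = 2486 rad/s; BW = Δω/(2π) = 395.7 Hz.

(a) f₀ = 1183 Hz  (b) Q = 2.99  (c) BW = 395.7 Hz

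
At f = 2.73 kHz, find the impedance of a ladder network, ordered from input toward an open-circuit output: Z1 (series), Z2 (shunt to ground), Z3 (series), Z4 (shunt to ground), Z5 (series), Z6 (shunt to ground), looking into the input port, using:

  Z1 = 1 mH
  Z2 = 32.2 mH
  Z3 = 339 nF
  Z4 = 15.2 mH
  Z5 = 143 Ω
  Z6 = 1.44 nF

Step 1 — Angular frequency: ω = 2π·f = 2π·2730 = 1.715e+04 rad/s.
Step 2 — Component impedances:
  Z1: Z = jωL = j·1.715e+04·0.001 = 0 + j17.15 Ω
  Z2: Z = jωL = j·1.715e+04·0.0322 = 0 + j552.3 Ω
  Z3: Z = 1/(jωC) = -j/(ω·C) = 0 - j172 Ω
  Z4: Z = jωL = j·1.715e+04·0.0152 = 0 + j260.7 Ω
  Z5: Z = R = 143 Ω
  Z6: Z = 1/(jωC) = -j/(ω·C) = 0 - j4.049e+04 Ω
Step 3 — Ladder network (open output): work backward from the far end, alternating series and parallel combinations. Z_in = 0.004436 + j94.87 Ω = 94.87∠90.0° Ω.

Z = 0.004436 + j94.87 Ω = 94.87∠90.0° Ω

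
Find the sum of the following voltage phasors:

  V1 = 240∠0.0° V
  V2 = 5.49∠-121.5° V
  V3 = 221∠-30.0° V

Step 1 — Convert each phasor to rectangular form:
  V1 = 240·(cos(0.0°) + j·sin(0.0°)) = 240 V
  V2 = 5.49·(cos(-121.5°) + j·sin(-121.5°)) = -2.869 - j4.681 V
  V3 = 221·(cos(-30.0°) + j·sin(-30.0°)) = 191.4 - j110.5 V
Step 2 — Sum components: V_total = 428.5 - j115.2 V.
Step 3 — Convert to polar: |V_total| = 443.7 V, ∠V_total = -15.0°.

V_total = 443.7∠-15.0° V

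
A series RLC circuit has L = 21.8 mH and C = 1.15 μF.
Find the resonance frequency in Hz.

Step 1 — Resonance condition Im(Z)=0 gives ω₀ = 1/√(LC).
Step 2 — ω₀ = 1/√(0.0218·1.15e-06) = 6316 rad/s.
Step 3 — f₀ = ω₀/(2π) = 1005 Hz.

f₀ = 1005 Hz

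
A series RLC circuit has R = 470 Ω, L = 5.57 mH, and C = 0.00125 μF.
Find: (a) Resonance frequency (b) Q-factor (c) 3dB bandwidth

Step 1 — Resonance: ω₀ = 1/√(LC) = 1/√(0.00557·1.25e-09) = 3.79e+05 rad/s.
Step 2 — f₀ = ω₀/(2π) = 6.032e+04 Hz.
Step 3 — Series Q: Q = ω₀L/R = 3.79e+05·0.00557/470 = 4.491.
Step 4 — Bandwidth: Δω = ω₀/Q = 8.438e+04 rad/s; BW = Δω/(2π) = 1.343e+04 Hz.

(a) f₀ = 6.032e+04 Hz  (b) Q = 4.491  (c) BW = 1.343e+04 Hz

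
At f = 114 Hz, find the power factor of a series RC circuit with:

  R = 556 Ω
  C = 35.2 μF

Step 1 — Angular frequency: ω = 2π·f = 2π·114 = 716.3 rad/s.
Step 2 — Component impedances:
  R: Z = R = 556 Ω
  C: Z = 1/(jωC) = -j/(ω·C) = 0 - j39.66 Ω
Step 3 — Series combination: Z_total = R + C = 556 - j39.66 Ω = 557.4∠-4.1° Ω.
Step 4 — Power factor: PF = cos(φ) = Re(Z)/|Z| = 556/557.4 = 0.9975.
Step 5 — Type: Im(Z) = -39.66 ⇒ leading (phase φ = -4.1°).

PF = 0.9975 (leading, φ = -4.1°)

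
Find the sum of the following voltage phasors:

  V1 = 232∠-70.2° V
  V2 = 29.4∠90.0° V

Step 1 — Convert each phasor to rectangular form:
  V1 = 232·(cos(-70.2°) + j·sin(-70.2°)) = 78.59 - j218.3 V
  V2 = 29.4·(cos(90.0°) + j·sin(90.0°)) = 0 + j29.4 V
Step 2 — Sum components: V_total = 78.59 - j188.9 V.
Step 3 — Convert to polar: |V_total| = 204.6 V, ∠V_total = -67.4°.

V_total = 204.6∠-67.4° V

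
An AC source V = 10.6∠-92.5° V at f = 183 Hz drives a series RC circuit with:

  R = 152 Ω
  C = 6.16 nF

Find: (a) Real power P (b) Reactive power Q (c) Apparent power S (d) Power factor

Step 1 — Angular frequency: ω = 2π·f = 2π·183 = 1150 rad/s.
Step 2 — Component impedances:
  R: Z = R = 152 Ω
  C: Z = 1/(jωC) = -j/(ω·C) = 0 - j1.412e+05 Ω
Step 3 — Series combination: Z_total = R + C = 152 - j1.412e+05 Ω = 1.412e+05∠-89.9° Ω.
Step 4 — Source phasor: V = 10.6∠-92.5° V = -0.4624 - j10.59 V.
Step 5 — Current: I = V / Z = 7.5e-05 - j3.356e-06 A = 7.508e-05∠-2.6° A.
Step 6 — Complex power: S = V·I* = 8.568e-07 - j0.0007958 VA.
Step 7 — Real power: P = Re(S) = 8.568e-07 W.
Step 8 — Reactive power: Q = Im(S) = -0.0007958 VAR.
Step 9 — Apparent power: |S| = 0.0007958 VA.
Step 10 — Power factor: PF = P/|S| = 0.001077 (leading).

(a) P = 8.568e-07 W  (b) Q = -0.0007958 VAR  (c) S = 0.0007958 VA  (d) PF = 0.001077 (leading)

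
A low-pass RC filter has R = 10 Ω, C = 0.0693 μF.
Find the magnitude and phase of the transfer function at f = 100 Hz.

Step 1 — Angular frequency: ω = 2π·100 = 628.3 rad/s.
Step 2 — Transfer function: H(jω) = 1/(1 + jωRC).
Step 3 — Denominator: 1 + jωRC = 1 + j·628.3·10·6.93e-08 = 1 + j0.0004354.
Step 4 — H = 1 - j0.0004354.
Step 5 — Magnitude: |H| = 1 (-0.0 dB); phase: φ = -0.0°.

|H| = 1 (-0.0 dB), φ = -0.0°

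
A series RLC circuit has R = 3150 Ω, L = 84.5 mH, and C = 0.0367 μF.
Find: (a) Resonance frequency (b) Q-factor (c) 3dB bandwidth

Step 1 — Resonance: ω₀ = 1/√(LC) = 1/√(0.0845·3.67e-08) = 1.796e+04 rad/s.
Step 2 — f₀ = ω₀/(2π) = 2858 Hz.
Step 3 — Series Q: Q = ω₀L/R = 1.796e+04·0.0845/3150 = 0.4817.
Step 4 — Bandwidth: Δω = ω₀/Q = 3.728e+04 rad/s; BW = Δω/(2π) = 5933 Hz.

(a) f₀ = 2858 Hz  (b) Q = 0.4817  (c) BW = 5933 Hz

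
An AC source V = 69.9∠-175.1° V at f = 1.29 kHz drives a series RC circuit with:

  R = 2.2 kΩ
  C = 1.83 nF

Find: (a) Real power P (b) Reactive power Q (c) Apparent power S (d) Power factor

Step 1 — Angular frequency: ω = 2π·f = 2π·1290 = 8105 rad/s.
Step 2 — Component impedances:
  R: Z = R = 2200 Ω
  C: Z = 1/(jωC) = -j/(ω·C) = 0 - j6.742e+04 Ω
Step 3 — Series combination: Z_total = R + C = 2200 - j6.742e+04 Ω = 6.745e+04∠-88.1° Ω.
Step 4 — Source phasor: V = 69.9∠-175.1° V = -69.64 - j5.971 V.
Step 5 — Current: I = V / Z = 5.479e-05 - j0.001035 A = 0.001036∠-87.0° A.
Step 6 — Complex power: S = V·I* = 0.002362 - j0.0724 VA.
Step 7 — Real power: P = Re(S) = 0.002362 W.
Step 8 — Reactive power: Q = Im(S) = -0.0724 VAR.
Step 9 — Apparent power: |S| = 0.07243 VA.
Step 10 — Power factor: PF = P/|S| = 0.03261 (leading).

(a) P = 0.002362 W  (b) Q = -0.0724 VAR  (c) S = 0.07243 VA  (d) PF = 0.03261 (leading)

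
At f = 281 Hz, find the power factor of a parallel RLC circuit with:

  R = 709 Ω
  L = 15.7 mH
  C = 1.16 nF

Step 1 — Angular frequency: ω = 2π·f = 2π·281 = 1766 rad/s.
Step 2 — Component impedances:
  R: Z = R = 709 Ω
  L: Z = jωL = j·1766·0.0157 = 0 + j27.72 Ω
  C: Z = 1/(jωC) = -j/(ω·C) = 0 - j4.883e+05 Ω
Step 3 — Parallel combination: 1/Z_total = 1/R + 1/L + 1/C; Z_total = 1.082 + j27.68 Ω = 27.7∠87.8° Ω.
Step 4 — Power factor: PF = cos(φ) = Re(Z)/|Z| = 1.0822/27.7 = 0.03907.
Step 5 — Type: Im(Z) = 27.68 ⇒ lagging (phase φ = 87.8°).

PF = 0.03907 (lagging, φ = 87.8°)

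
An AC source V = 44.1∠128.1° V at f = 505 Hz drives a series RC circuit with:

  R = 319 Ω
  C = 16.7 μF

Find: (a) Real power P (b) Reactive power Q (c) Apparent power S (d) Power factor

Step 1 — Angular frequency: ω = 2π·f = 2π·505 = 3173 rad/s.
Step 2 — Component impedances:
  R: Z = R = 319 Ω
  C: Z = 1/(jωC) = -j/(ω·C) = 0 - j18.87 Ω
Step 3 — Series combination: Z_total = R + C = 319 - j18.87 Ω = 319.6∠-3.4° Ω.
Step 4 — Source phasor: V = 44.1∠128.1° V = -27.21 + j34.7 V.
Step 5 — Current: I = V / Z = -0.09142 + j0.1034 A = 0.138∠131.5° A.
Step 6 — Complex power: S = V·I* = 6.075 - j0.3594 VA.
Step 7 — Real power: P = Re(S) = 6.075 W.
Step 8 — Reactive power: Q = Im(S) = -0.3594 VAR.
Step 9 — Apparent power: |S| = 6.086 VA.
Step 10 — Power factor: PF = P/|S| = 0.9983 (leading).

(a) P = 6.075 W  (b) Q = -0.3594 VAR  (c) S = 6.086 VA  (d) PF = 0.9983 (leading)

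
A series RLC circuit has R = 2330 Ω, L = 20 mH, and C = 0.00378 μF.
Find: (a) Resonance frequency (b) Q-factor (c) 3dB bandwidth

Step 1 — Resonance: ω₀ = 1/√(LC) = 1/√(0.02·3.78e-09) = 1.15e+05 rad/s.
Step 2 — f₀ = ω₀/(2π) = 1.83e+04 Hz.
Step 3 — Series Q: Q = ω₀L/R = 1.15e+05·0.02/2330 = 0.9872.
Step 4 — Bandwidth: Δω = ω₀/Q = 1.165e+05 rad/s; BW = Δω/(2π) = 1.854e+04 Hz.

(a) f₀ = 1.83e+04 Hz  (b) Q = 0.9872  (c) BW = 1.854e+04 Hz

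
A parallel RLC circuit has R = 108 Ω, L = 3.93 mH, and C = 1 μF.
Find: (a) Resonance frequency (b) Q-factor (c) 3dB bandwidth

Step 1 — Resonance: ω₀ = 1/√(LC) = 1/√(0.00393·1e-06) = 1.595e+04 rad/s.
Step 2 — f₀ = ω₀/(2π) = 2539 Hz.
Step 3 — Parallel Q: Q = R/(ω₀L) = 108/(1.595e+04·0.00393) = 1.723.
Step 4 — Bandwidth: Δω = ω₀/Q = 9259 rad/s; BW = Δω/(2π) = 1474 Hz.

(a) f₀ = 2539 Hz  (b) Q = 1.723  (c) BW = 1474 Hz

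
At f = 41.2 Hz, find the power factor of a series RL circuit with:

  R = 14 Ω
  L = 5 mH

Step 1 — Angular frequency: ω = 2π·f = 2π·41.2 = 258.9 rad/s.
Step 2 — Component impedances:
  R: Z = R = 14 Ω
  L: Z = jωL = j·258.9·0.005 = 0 + j1.294 Ω
Step 3 — Series combination: Z_total = R + L = 14 + j1.294 Ω = 14.06∠5.3° Ω.
Step 4 — Power factor: PF = cos(φ) = Re(Z)/|Z| = 14/14.0597 = 0.9958.
Step 5 — Type: Im(Z) = 1.294 ⇒ lagging (phase φ = 5.3°).

PF = 0.9958 (lagging, φ = 5.3°)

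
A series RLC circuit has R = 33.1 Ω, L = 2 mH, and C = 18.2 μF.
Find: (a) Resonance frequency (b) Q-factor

Step 1 — Resonance condition Im(Z)=0 gives ω₀ = 1/√(LC).
Step 2 — ω₀ = 1/√(0.002·1.82e-05) = 5241 rad/s.
Step 3 — f₀ = ω₀/(2π) = 834.2 Hz.
Step 4 — Series Q: Q = ω₀L/R = 5241·0.002/33.1 = 0.3167.

(a) f₀ = 834.2 Hz  (b) Q = 0.3167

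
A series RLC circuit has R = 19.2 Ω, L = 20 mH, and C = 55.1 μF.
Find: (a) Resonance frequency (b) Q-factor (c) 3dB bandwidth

Step 1 — Resonance condition Im(Z)=0 gives ω₀ = 1/√(LC).
Step 2 — ω₀ = 1/√(0.02·5.51e-05) = 952.6 rad/s.
Step 3 — f₀ = ω₀/(2π) = 151.6 Hz.
Step 4 — Series Q: Q = ω₀L/R = 952.6·0.02/19.2 = 0.9923.
Step 5 — 3dB bandwidth: Δω = ω₀/Q = 960 rad/s; BW = Δω/(2π) = 152.8 Hz.

(a) f₀ = 151.6 Hz  (b) Q = 0.9923  (c) BW = 152.8 Hz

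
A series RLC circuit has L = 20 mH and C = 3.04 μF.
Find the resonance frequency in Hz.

Step 1 — Resonance condition Im(Z)=0 gives ω₀ = 1/√(LC).
Step 2 — ω₀ = 1/√(0.02·3.04e-06) = 4056 rad/s.
Step 3 — f₀ = ω₀/(2π) = 645.5 Hz.

f₀ = 645.5 Hz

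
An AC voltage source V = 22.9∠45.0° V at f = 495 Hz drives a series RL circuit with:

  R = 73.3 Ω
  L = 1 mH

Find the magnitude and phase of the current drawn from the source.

Step 1 — Angular frequency: ω = 2π·f = 2π·495 = 3110 rad/s.
Step 2 — Component impedances:
  R: Z = R = 73.3 Ω
  L: Z = jωL = j·3110·0.001 = 0 + j3.11 Ω
Step 3 — Series combination: Z_total = R + L = 73.3 + j3.11 Ω = 73.37∠2.4° Ω.
Step 4 — Source phasor: V = 22.9∠45.0° V = 16.19 + j16.19 V.
Step 5 — Ohm's law: I = V / Z_total = (16.19 + j16.19) / (73.3 + j3.11) = 0.2299 + j0.2112 A.
Step 6 — Convert to polar: |I| = 0.3121 A, ∠I = 42.6°.

I = 0.3121∠42.6° A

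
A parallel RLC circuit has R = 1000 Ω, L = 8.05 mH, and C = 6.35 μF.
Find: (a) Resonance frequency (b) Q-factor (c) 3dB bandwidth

Step 1 — Resonance: ω₀ = 1/√(LC) = 1/√(0.00805·6.35e-06) = 4423 rad/s.
Step 2 — f₀ = ω₀/(2π) = 703.9 Hz.
Step 3 — Parallel Q: Q = R/(ω₀L) = 1000/(4423·0.00805) = 28.09.
Step 4 — Bandwidth: Δω = ω₀/Q = 157.5 rad/s; BW = Δω/(2π) = 25.06 Hz.

(a) f₀ = 703.9 Hz  (b) Q = 28.09  (c) BW = 25.06 Hz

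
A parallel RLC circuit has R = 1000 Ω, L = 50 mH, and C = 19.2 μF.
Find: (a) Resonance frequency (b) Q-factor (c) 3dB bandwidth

Step 1 — Resonance: ω₀ = 1/√(LC) = 1/√(0.05·1.92e-05) = 1021 rad/s.
Step 2 — f₀ = ω₀/(2π) = 162.4 Hz.
Step 3 — Parallel Q: Q = R/(ω₀L) = 1000/(1021·0.05) = 19.6.
Step 4 — Bandwidth: Δω = ω₀/Q = 52.08 rad/s; BW = Δω/(2π) = 8.289 Hz.

(a) f₀ = 162.4 Hz  (b) Q = 19.6  (c) BW = 8.289 Hz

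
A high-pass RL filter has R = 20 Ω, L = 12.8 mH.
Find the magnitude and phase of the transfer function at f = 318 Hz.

Step 1 — Angular frequency: ω = 2π·318 = 1998 rad/s.
Step 2 — Transfer function: H(jω) = jωL/(R + jωL).
Step 3 — Numerator jωL = j·25.58; denominator R + jωL = 20 + j25.58.
Step 4 — H = 0.6205 + j0.4853.
Step 5 — Magnitude: |H| = 0.7877 (-2.1 dB); phase: φ = 38.0°.

|H| = 0.7877 (-2.1 dB), φ = 38.0°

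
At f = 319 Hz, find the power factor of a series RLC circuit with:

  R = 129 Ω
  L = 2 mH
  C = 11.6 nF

Step 1 — Angular frequency: ω = 2π·f = 2π·319 = 2004 rad/s.
Step 2 — Component impedances:
  R: Z = R = 129 Ω
  L: Z = jωL = j·2004·0.002 = 0 + j4.009 Ω
  C: Z = 1/(jωC) = -j/(ω·C) = 0 - j4.301e+04 Ω
Step 3 — Series combination: Z_total = R + L + C = 129 - j4.301e+04 Ω = 4.301e+04∠-89.8° Ω.
Step 4 — Power factor: PF = cos(φ) = Re(Z)/|Z| = 129/43006 = 0.003.
Step 5 — Type: Im(Z) = -4.301e+04 ⇒ leading (phase φ = -89.8°).

PF = 0.003 (leading, φ = -89.8°)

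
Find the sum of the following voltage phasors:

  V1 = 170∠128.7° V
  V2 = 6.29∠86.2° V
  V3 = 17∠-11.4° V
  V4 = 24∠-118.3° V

Step 1 — Convert each phasor to rectangular form:
  V1 = 170·(cos(128.7°) + j·sin(128.7°)) = -106.3 + j132.7 V
  V2 = 6.29·(cos(86.2°) + j·sin(86.2°)) = 0.4169 + j6.276 V
  V3 = 17·(cos(-11.4°) + j·sin(-11.4°)) = 16.66 - j3.36 V
  V4 = 24·(cos(-118.3°) + j·sin(-118.3°)) = -11.38 - j21.13 V
Step 2 — Sum components: V_total = -100.6 + j114.5 V.
Step 3 — Convert to polar: |V_total| = 152.4 V, ∠V_total = 131.3°.

V_total = 152.4∠131.3° V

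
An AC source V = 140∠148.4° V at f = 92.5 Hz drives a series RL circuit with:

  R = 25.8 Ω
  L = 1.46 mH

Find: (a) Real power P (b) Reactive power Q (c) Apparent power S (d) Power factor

Step 1 — Angular frequency: ω = 2π·f = 2π·92.5 = 581.2 rad/s.
Step 2 — Component impedances:
  R: Z = R = 25.8 Ω
  L: Z = jωL = j·581.2·0.00146 = 0 + j0.8485 Ω
Step 3 — Series combination: Z_total = R + L = 25.8 + j0.8485 Ω = 25.81∠1.9° Ω.
Step 4 — Source phasor: V = 140∠148.4° V = -119.2 + j73.36 V.
Step 5 — Current: I = V / Z = -4.523 + j2.992 A = 5.423∠146.5° A.
Step 6 — Complex power: S = V·I* = 758.9 + j24.96 VA.
Step 7 — Real power: P = Re(S) = 758.9 W.
Step 8 — Reactive power: Q = Im(S) = 24.96 VAR.
Step 9 — Apparent power: |S| = 759.3 VA.
Step 10 — Power factor: PF = P/|S| = 0.9995 (lagging).

(a) P = 758.9 W  (b) Q = 24.96 VAR  (c) S = 759.3 VA  (d) PF = 0.9995 (lagging)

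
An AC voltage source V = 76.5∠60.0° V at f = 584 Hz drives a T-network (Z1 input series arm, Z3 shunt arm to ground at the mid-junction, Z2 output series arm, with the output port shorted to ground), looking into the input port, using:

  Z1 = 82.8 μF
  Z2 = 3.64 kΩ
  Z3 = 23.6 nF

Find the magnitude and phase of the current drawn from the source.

Step 1 — Angular frequency: ω = 2π·f = 2π·584 = 3669 rad/s.
Step 2 — Component impedances:
  Z1: Z = 1/(jωC) = -j/(ω·C) = 0 - j3.291 Ω
  Z2: Z = R = 3640 Ω
  Z3: Z = 1/(jωC) = -j/(ω·C) = 0 - j1.155e+04 Ω
Step 3 — With the output port shorted to ground, the output series arm Z2 runs from the junction to ground; the shunt arm Z3 also runs from the junction to ground. They appear in parallel: Z3 || Z2 = 3311 - j1044 Ω.
Step 4 — Series with input arm Z1: Z_in = Z1 + (Z3 || Z2) = 3311 - j1047 Ω = 3473∠-17.5° Ω.
Step 5 — Source phasor: V = 76.5∠60.0° V = 38.25 + j66.25 V.
Step 6 — Ohm's law: I = V / Z_total = (38.25 + j66.25) / (3311 - j1047) = 0.00475 + j0.02151 A.
Step 7 — Convert to polar: |I| = 0.02203 A, ∠I = 77.5°.

I = 0.02203∠77.5° A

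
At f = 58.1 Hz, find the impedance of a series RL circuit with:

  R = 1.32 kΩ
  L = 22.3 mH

Step 1 — Angular frequency: ω = 2π·f = 2π·58.1 = 365.1 rad/s.
Step 2 — Component impedances:
  R: Z = R = 1320 Ω
  L: Z = jωL = j·365.1·0.0223 = 0 + j8.141 Ω
Step 3 — Series combination: Z_total = R + L = 1320 + j8.141 Ω = 1320∠0.4° Ω.

Z = 1320 + j8.141 Ω = 1320∠0.4° Ω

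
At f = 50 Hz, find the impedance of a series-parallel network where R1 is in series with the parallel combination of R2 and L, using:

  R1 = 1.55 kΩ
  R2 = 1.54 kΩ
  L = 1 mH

Step 1 — Angular frequency: ω = 2π·f = 2π·50 = 314.2 rad/s.
Step 2 — Component impedances:
  R1: Z = R = 1550 Ω
  R2: Z = R = 1540 Ω
  L: Z = jωL = j·314.2·0.001 = 0 + j0.3142 Ω
Step 3 — Parallel branch: R2 || L = 1/(1/R2 + 1/L) = 6.409e-05 + j0.3142 Ω.
Step 4 — Series with R1: Z_total = R1 + (R2 || L) = 1550 + j0.3142 Ω = 1550∠0.0° Ω.

Z = 1550 + j0.3142 Ω = 1550∠0.0° Ω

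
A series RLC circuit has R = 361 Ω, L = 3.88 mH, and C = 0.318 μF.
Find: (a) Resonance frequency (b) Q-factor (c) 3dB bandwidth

Step 1 — Resonance: ω₀ = 1/√(LC) = 1/√(0.00388·3.18e-07) = 2.847e+04 rad/s.
Step 2 — f₀ = ω₀/(2π) = 4531 Hz.
Step 3 — Series Q: Q = ω₀L/R = 2.847e+04·0.00388/361 = 0.306.
Step 4 — Bandwidth: Δω = ω₀/Q = 9.304e+04 rad/s; BW = Δω/(2π) = 1.481e+04 Hz.

(a) f₀ = 4531 Hz  (b) Q = 0.306  (c) BW = 1.481e+04 Hz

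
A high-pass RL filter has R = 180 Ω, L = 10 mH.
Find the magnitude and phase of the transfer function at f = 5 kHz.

Step 1 — Angular frequency: ω = 2π·5000 = 3.142e+04 rad/s.
Step 2 — Transfer function: H(jω) = jωL/(R + jωL).
Step 3 — Numerator jωL = j·314.2; denominator R + jωL = 180 + j314.2.
Step 4 — H = 0.7529 + j0.4314.
Step 5 — Magnitude: |H| = 0.8677 (-1.2 dB); phase: φ = 29.8°.

|H| = 0.8677 (-1.2 dB), φ = 29.8°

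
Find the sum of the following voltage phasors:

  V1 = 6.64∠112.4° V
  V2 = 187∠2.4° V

Step 1 — Convert each phasor to rectangular form:
  V1 = 6.64·(cos(112.4°) + j·sin(112.4°)) = -2.53 + j6.139 V
  V2 = 187·(cos(2.4°) + j·sin(2.4°)) = 186.8 + j7.831 V
Step 2 — Sum components: V_total = 184.3 + j13.97 V.
Step 3 — Convert to polar: |V_total| = 184.8 V, ∠V_total = 4.3°.

V_total = 184.8∠4.3° V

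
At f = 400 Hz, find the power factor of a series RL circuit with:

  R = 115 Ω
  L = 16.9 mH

Step 1 — Angular frequency: ω = 2π·f = 2π·400 = 2513 rad/s.
Step 2 — Component impedances:
  R: Z = R = 115 Ω
  L: Z = jωL = j·2513·0.0169 = 0 + j42.47 Ω
Step 3 — Series combination: Z_total = R + L = 115 + j42.47 Ω = 122.6∠20.3° Ω.
Step 4 — Power factor: PF = cos(φ) = Re(Z)/|Z| = 115/122.59 = 0.9381.
Step 5 — Type: Im(Z) = 42.47 ⇒ lagging (phase φ = 20.3°).

PF = 0.9381 (lagging, φ = 20.3°)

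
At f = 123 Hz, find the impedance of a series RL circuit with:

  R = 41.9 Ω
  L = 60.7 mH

Step 1 — Angular frequency: ω = 2π·f = 2π·123 = 772.8 rad/s.
Step 2 — Component impedances:
  R: Z = R = 41.9 Ω
  L: Z = jωL = j·772.8·0.0607 = 0 + j46.91 Ω
Step 3 — Series combination: Z_total = R + L = 41.9 + j46.91 Ω = 62.9∠48.2° Ω.

Z = 41.9 + j46.91 Ω = 62.9∠48.2° Ω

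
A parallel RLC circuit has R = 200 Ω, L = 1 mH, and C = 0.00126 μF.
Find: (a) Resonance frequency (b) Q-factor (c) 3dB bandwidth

Step 1 — Resonance: ω₀ = 1/√(LC) = 1/√(0.001·1.26e-09) = 8.909e+05 rad/s.
Step 2 — f₀ = ω₀/(2π) = 1.418e+05 Hz.
Step 3 — Parallel Q: Q = R/(ω₀L) = 200/(8.909e+05·0.001) = 0.2245.
Step 4 — Bandwidth: Δω = ω₀/Q = 3.968e+06 rad/s; BW = Δω/(2π) = 6.316e+05 Hz.

(a) f₀ = 1.418e+05 Hz  (b) Q = 0.2245  (c) BW = 6.316e+05 Hz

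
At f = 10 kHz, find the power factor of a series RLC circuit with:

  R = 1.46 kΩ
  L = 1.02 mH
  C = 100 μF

Step 1 — Angular frequency: ω = 2π·f = 2π·1e+04 = 6.283e+04 rad/s.
Step 2 — Component impedances:
  R: Z = R = 1460 Ω
  L: Z = jωL = j·6.283e+04·0.00102 = 0 + j64.09 Ω
  C: Z = 1/(jωC) = -j/(ω·C) = 0 - j0.1592 Ω
Step 3 — Series combination: Z_total = R + L + C = 1460 + j63.93 Ω = 1461∠2.5° Ω.
Step 4 — Power factor: PF = cos(φ) = Re(Z)/|Z| = 1460/1461.4 = 0.999.
Step 5 — Type: Im(Z) = 63.93 ⇒ lagging (phase φ = 2.5°).

PF = 0.999 (lagging, φ = 2.5°)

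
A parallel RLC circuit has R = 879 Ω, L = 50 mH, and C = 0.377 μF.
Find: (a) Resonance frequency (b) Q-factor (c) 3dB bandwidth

Step 1 — Resonance: ω₀ = 1/√(LC) = 1/√(0.05·3.77e-07) = 7284 rad/s.
Step 2 — f₀ = ω₀/(2π) = 1159 Hz.
Step 3 — Parallel Q: Q = R/(ω₀L) = 879/(7284·0.05) = 2.414.
Step 4 — Bandwidth: Δω = ω₀/Q = 3018 rad/s; BW = Δω/(2π) = 480.3 Hz.

(a) f₀ = 1159 Hz  (b) Q = 2.414  (c) BW = 480.3 Hz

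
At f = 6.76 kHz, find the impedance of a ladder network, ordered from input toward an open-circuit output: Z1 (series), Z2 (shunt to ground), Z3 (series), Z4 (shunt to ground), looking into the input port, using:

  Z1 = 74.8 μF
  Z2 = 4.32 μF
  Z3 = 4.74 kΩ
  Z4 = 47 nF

Step 1 — Angular frequency: ω = 2π·f = 2π·6760 = 4.247e+04 rad/s.
Step 2 — Component impedances:
  Z1: Z = 1/(jωC) = -j/(ω·C) = 0 - j0.3148 Ω
  Z2: Z = 1/(jωC) = -j/(ω·C) = 0 - j5.45 Ω
  Z3: Z = R = 4740 Ω
  Z4: Z = 1/(jωC) = -j/(ω·C) = 0 - j500.9 Ω
Step 3 — Ladder network (open output): work backward from the far end, alternating series and parallel combinations. Z_in = 0.006195 - j5.764 Ω = 5.764∠-89.9° Ω.

Z = 0.006195 - j5.764 Ω = 5.764∠-89.9° Ω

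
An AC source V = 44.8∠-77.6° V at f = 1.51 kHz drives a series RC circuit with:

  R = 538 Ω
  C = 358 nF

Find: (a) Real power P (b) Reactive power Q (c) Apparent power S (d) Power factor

Step 1 — Angular frequency: ω = 2π·f = 2π·1510 = 9488 rad/s.
Step 2 — Component impedances:
  R: Z = R = 538 Ω
  C: Z = 1/(jωC) = -j/(ω·C) = 0 - j294.4 Ω
Step 3 — Series combination: Z_total = R + C = 538 - j294.4 Ω = 613.3∠-28.7° Ω.
Step 4 — Source phasor: V = 44.8∠-77.6° V = 9.62 - j43.75 V.
Step 5 — Current: I = V / Z = 0.04801 - j0.05506 A = 0.07305∠-48.9° A.
Step 6 — Complex power: S = V·I* = 2.871 - j1.571 VA.
Step 7 — Real power: P = Re(S) = 2.871 W.
Step 8 — Reactive power: Q = Im(S) = -1.571 VAR.
Step 9 — Apparent power: |S| = 3.273 VA.
Step 10 — Power factor: PF = P/|S| = 0.8772 (leading).

(a) P = 2.871 W  (b) Q = -1.571 VAR  (c) S = 3.273 VA  (d) PF = 0.8772 (leading)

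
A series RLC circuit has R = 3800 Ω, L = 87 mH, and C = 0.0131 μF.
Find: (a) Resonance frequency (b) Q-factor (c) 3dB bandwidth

Step 1 — Resonance: ω₀ = 1/√(LC) = 1/√(0.087·1.31e-08) = 2.962e+04 rad/s.
Step 2 — f₀ = ω₀/(2π) = 4714 Hz.
Step 3 — Series Q: Q = ω₀L/R = 2.962e+04·0.087/3800 = 0.6782.
Step 4 — Bandwidth: Δω = ω₀/Q = 4.368e+04 rad/s; BW = Δω/(2π) = 6952 Hz.

(a) f₀ = 4714 Hz  (b) Q = 0.6782  (c) BW = 6952 Hz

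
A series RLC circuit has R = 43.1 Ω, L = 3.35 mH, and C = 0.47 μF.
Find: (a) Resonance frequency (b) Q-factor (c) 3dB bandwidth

Step 1 — Resonance: ω₀ = 1/√(LC) = 1/√(0.00335·4.7e-07) = 2.52e+04 rad/s.
Step 2 — f₀ = ω₀/(2π) = 4011 Hz.
Step 3 — Series Q: Q = ω₀L/R = 2.52e+04·0.00335/43.1 = 1.959.
Step 4 — Bandwidth: Δω = ω₀/Q = 1.287e+04 rad/s; BW = Δω/(2π) = 2048 Hz.

(a) f₀ = 4011 Hz  (b) Q = 1.959  (c) BW = 2048 Hz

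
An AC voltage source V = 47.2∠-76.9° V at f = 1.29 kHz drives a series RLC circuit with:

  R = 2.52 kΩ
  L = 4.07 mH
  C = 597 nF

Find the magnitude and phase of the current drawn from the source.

Step 1 — Angular frequency: ω = 2π·f = 2π·1290 = 8105 rad/s.
Step 2 — Component impedances:
  R: Z = R = 2520 Ω
  L: Z = jωL = j·8105·0.00407 = 0 + j32.99 Ω
  C: Z = 1/(jωC) = -j/(ω·C) = 0 - j206.7 Ω
Step 3 — Series combination: Z_total = R + L + C = 2520 - j173.7 Ω = 2526∠-3.9° Ω.
Step 4 — Source phasor: V = 47.2∠-76.9° V = 10.7 - j45.97 V.
Step 5 — Ohm's law: I = V / Z_total = (10.7 - j45.97) / (2520 - j173.7) = 0.005476 - j0.01787 A.
Step 6 — Convert to polar: |I| = 0.01869 A, ∠I = -73.0°.

I = 0.01869∠-73.0° A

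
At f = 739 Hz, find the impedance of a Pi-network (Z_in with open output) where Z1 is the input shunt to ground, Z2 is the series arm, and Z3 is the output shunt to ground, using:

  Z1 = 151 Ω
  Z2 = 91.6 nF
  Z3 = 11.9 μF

Step 1 — Angular frequency: ω = 2π·f = 2π·739 = 4643 rad/s.
Step 2 — Component impedances:
  Z1: Z = R = 151 Ω
  Z2: Z = 1/(jωC) = -j/(ω·C) = 0 - j2351 Ω
  Z3: Z = 1/(jωC) = -j/(ω·C) = 0 - j18.1 Ω
Step 3 — With open output, the series arm Z2 and the output shunt Z3 appear in series to ground: Z2 + Z3 = 0 - j2369 Ω.
Step 4 — Parallel with input shunt Z1: Z_in = Z1 || (Z2 + Z3) = 150.4 - j9.585 Ω = 150.7∠-3.6° Ω.

Z = 150.4 - j9.585 Ω = 150.7∠-3.6° Ω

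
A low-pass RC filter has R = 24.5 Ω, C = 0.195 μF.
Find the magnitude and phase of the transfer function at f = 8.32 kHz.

Step 1 — Angular frequency: ω = 2π·8320 = 5.228e+04 rad/s.
Step 2 — Transfer function: H(jω) = 1/(1 + jωRC).
Step 3 — Denominator: 1 + jωRC = 1 + j·5.228e+04·24.5·1.95e-07 = 1 + j0.2497.
Step 4 — H = 0.9413 - j0.2351.
Step 5 — Magnitude: |H| = 0.9702 (-0.3 dB); phase: φ = -14.0°.

|H| = 0.9702 (-0.3 dB), φ = -14.0°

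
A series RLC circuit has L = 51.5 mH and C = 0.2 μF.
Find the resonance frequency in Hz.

Step 1 — Resonance condition Im(Z)=0 gives ω₀ = 1/√(LC).
Step 2 — ω₀ = 1/√(0.0515·2e-07) = 9853 rad/s.
Step 3 — f₀ = ω₀/(2π) = 1568 Hz.

f₀ = 1568 Hz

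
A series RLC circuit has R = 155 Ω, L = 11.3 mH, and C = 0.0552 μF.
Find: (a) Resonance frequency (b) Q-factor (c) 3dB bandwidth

Step 1 — Resonance: ω₀ = 1/√(LC) = 1/√(0.0113·5.52e-08) = 4.004e+04 rad/s.
Step 2 — f₀ = ω₀/(2π) = 6373 Hz.
Step 3 — Series Q: Q = ω₀L/R = 4.004e+04·0.0113/155 = 2.919.
Step 4 — Bandwidth: Δω = ω₀/Q = 1.372e+04 rad/s; BW = Δω/(2π) = 2183 Hz.

(a) f₀ = 6373 Hz  (b) Q = 2.919  (c) BW = 2183 Hz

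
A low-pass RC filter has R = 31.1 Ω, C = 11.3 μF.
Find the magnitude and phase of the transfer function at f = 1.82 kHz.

Step 1 — Angular frequency: ω = 2π·1820 = 1.144e+04 rad/s.
Step 2 — Transfer function: H(jω) = 1/(1 + jωRC).
Step 3 — Denominator: 1 + jωRC = 1 + j·1.144e+04·31.1·1.13e-05 = 1 + j4.019.
Step 4 — H = 0.05831 - j0.2343.
Step 5 — Magnitude: |H| = 0.2415 (-12.3 dB); phase: φ = -76.0°.

|H| = 0.2415 (-12.3 dB), φ = -76.0°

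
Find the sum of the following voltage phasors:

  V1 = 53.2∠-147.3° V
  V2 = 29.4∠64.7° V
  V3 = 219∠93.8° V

Step 1 — Convert each phasor to rectangular form:
  V1 = 53.2·(cos(-147.3°) + j·sin(-147.3°)) = -44.77 - j28.74 V
  V2 = 29.4·(cos(64.7°) + j·sin(64.7°)) = 12.56 + j26.58 V
  V3 = 219·(cos(93.8°) + j·sin(93.8°)) = -14.51 + j218.5 V
Step 2 — Sum components: V_total = -46.72 + j216.4 V.
Step 3 — Convert to polar: |V_total| = 221.3 V, ∠V_total = 102.2°.

V_total = 221.3∠102.2° V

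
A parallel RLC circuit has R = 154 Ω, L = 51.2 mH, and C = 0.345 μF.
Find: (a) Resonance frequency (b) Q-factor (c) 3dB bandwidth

Step 1 — Resonance: ω₀ = 1/√(LC) = 1/√(0.0512·3.45e-07) = 7524 rad/s.
Step 2 — f₀ = ω₀/(2π) = 1198 Hz.
Step 3 — Parallel Q: Q = R/(ω₀L) = 154/(7524·0.0512) = 0.3998.
Step 4 — Bandwidth: Δω = ω₀/Q = 1.882e+04 rad/s; BW = Δω/(2π) = 2996 Hz.

(a) f₀ = 1198 Hz  (b) Q = 0.3998  (c) BW = 2996 Hz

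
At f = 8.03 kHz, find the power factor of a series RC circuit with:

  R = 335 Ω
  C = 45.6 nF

Step 1 — Angular frequency: ω = 2π·f = 2π·8030 = 5.045e+04 rad/s.
Step 2 — Component impedances:
  R: Z = R = 335 Ω
  C: Z = 1/(jωC) = -j/(ω·C) = 0 - j434.7 Ω
Step 3 — Series combination: Z_total = R + C = 335 - j434.7 Ω = 548.8∠-52.4° Ω.
Step 4 — Power factor: PF = cos(φ) = Re(Z)/|Z| = 335/548.77 = 0.6105.
Step 5 — Type: Im(Z) = -434.7 ⇒ leading (phase φ = -52.4°).

PF = 0.6105 (leading, φ = -52.4°)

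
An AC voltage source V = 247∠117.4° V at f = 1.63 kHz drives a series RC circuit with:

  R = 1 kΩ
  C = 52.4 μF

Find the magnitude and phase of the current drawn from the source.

Step 1 — Angular frequency: ω = 2π·f = 2π·1630 = 1.024e+04 rad/s.
Step 2 — Component impedances:
  R: Z = R = 1000 Ω
  C: Z = 1/(jωC) = -j/(ω·C) = 0 - j1.863 Ω
Step 3 — Series combination: Z_total = R + C = 1000 - j1.863 Ω = 1000∠-0.1° Ω.
Step 4 — Source phasor: V = 247∠117.4° V = -113.7 + j219.3 V.
Step 5 — Ohm's law: I = V / Z_total = (-113.7 + j219.3) / (1000 - j1.863) = -0.1141 + j0.2191 A.
Step 6 — Convert to polar: |I| = 0.247 A, ∠I = 117.5°.

I = 0.247∠117.5° A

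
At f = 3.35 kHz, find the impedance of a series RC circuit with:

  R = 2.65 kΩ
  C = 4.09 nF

Step 1 — Angular frequency: ω = 2π·f = 2π·3350 = 2.105e+04 rad/s.
Step 2 — Component impedances:
  R: Z = R = 2650 Ω
  C: Z = 1/(jωC) = -j/(ω·C) = 0 - j1.162e+04 Ω
Step 3 — Series combination: Z_total = R + C = 2650 - j1.162e+04 Ω = 1.191e+04∠-77.1° Ω.

Z = 2650 - j1.162e+04 Ω = 1.191e+04∠-77.1° Ω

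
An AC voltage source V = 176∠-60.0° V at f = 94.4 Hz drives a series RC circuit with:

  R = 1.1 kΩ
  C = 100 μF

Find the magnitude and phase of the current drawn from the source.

Step 1 — Angular frequency: ω = 2π·f = 2π·94.4 = 593.1 rad/s.
Step 2 — Component impedances:
  R: Z = R = 1100 Ω
  C: Z = 1/(jωC) = -j/(ω·C) = 0 - j16.86 Ω
Step 3 — Series combination: Z_total = R + C = 1100 - j16.86 Ω = 1100∠-0.9° Ω.
Step 4 — Source phasor: V = 176∠-60.0° V = 88 - j152.4 V.
Step 5 — Ohm's law: I = V / Z_total = (88 - j152.4) / (1100 - j16.86) = 0.0821 - j0.1373 A.
Step 6 — Convert to polar: |I| = 0.16 A, ∠I = -59.1°.

I = 0.16∠-59.1° A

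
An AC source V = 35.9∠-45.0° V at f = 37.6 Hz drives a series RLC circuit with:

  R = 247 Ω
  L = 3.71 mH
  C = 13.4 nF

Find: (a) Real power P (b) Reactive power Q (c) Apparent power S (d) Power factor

Step 1 — Angular frequency: ω = 2π·f = 2π·37.6 = 236.2 rad/s.
Step 2 — Component impedances:
  R: Z = R = 247 Ω
  L: Z = jωL = j·236.2·0.00371 = 0 + j0.8765 Ω
  C: Z = 1/(jωC) = -j/(ω·C) = 0 - j3.159e+05 Ω
Step 3 — Series combination: Z_total = R + L + C = 247 - j3.159e+05 Ω = 3.159e+05∠-90.0° Ω.
Step 4 — Source phasor: V = 35.9∠-45.0° V = 25.39 - j25.39 V.
Step 5 — Current: I = V / Z = 8.043e-05 + j8.03e-05 A = 0.0001136∠45.0° A.
Step 6 — Complex power: S = V·I* = 3.19e-06 - j0.00408 VA.
Step 7 — Real power: P = Re(S) = 3.19e-06 W.
Step 8 — Reactive power: Q = Im(S) = -0.00408 VAR.
Step 9 — Apparent power: |S| = 0.00408 VA.
Step 10 — Power factor: PF = P/|S| = 0.0007819 (leading).

(a) P = 3.19e-06 W  (b) Q = -0.00408 VAR  (c) S = 0.00408 VA  (d) PF = 0.0007819 (leading)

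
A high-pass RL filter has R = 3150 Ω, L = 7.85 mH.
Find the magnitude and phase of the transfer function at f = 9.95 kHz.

Step 1 — Angular frequency: ω = 2π·9950 = 6.252e+04 rad/s.
Step 2 — Transfer function: H(jω) = jωL/(R + jωL).
Step 3 — Numerator jωL = j·490.8; denominator R + jωL = 3150 + j490.8.
Step 4 — H = 0.0237 + j0.1521.
Step 5 — Magnitude: |H| = 0.1539 (-16.3 dB); phase: φ = 81.1°.

|H| = 0.1539 (-16.3 dB), φ = 81.1°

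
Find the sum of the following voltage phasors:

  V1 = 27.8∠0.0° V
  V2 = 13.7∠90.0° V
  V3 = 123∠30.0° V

Step 1 — Convert each phasor to rectangular form:
  V1 = 27.8·(cos(0.0°) + j·sin(0.0°)) = 27.8 V
  V2 = 13.7·(cos(90.0°) + j·sin(90.0°)) = 0 + j13.7 V
  V3 = 123·(cos(30.0°) + j·sin(30.0°)) = 106.5 + j61.5 V
Step 2 — Sum components: V_total = 134.3 + j75.2 V.
Step 3 — Convert to polar: |V_total| = 153.9 V, ∠V_total = 29.2°.

V_total = 153.9∠29.2° V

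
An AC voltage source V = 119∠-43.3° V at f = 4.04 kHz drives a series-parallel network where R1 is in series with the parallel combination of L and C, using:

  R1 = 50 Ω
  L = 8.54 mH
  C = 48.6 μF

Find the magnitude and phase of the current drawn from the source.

Step 1 — Angular frequency: ω = 2π·f = 2π·4040 = 2.538e+04 rad/s.
Step 2 — Component impedances:
  R1: Z = R = 50 Ω
  L: Z = jωL = j·2.538e+04·0.00854 = 0 + j216.8 Ω
  C: Z = 1/(jωC) = -j/(ω·C) = 0 - j0.8106 Ω
Step 3 — Parallel branch: L || C = 1/(1/L + 1/C) = 0 - j0.8136 Ω.
Step 4 — Series with R1: Z_total = R1 + (L || C) = 50 - j0.8136 Ω = 50.01∠-0.9° Ω.
Step 5 — Source phasor: V = 119∠-43.3° V = 86.6 - j81.61 V.
Step 6 — Ohm's law: I = V / Z_total = (86.6 - j81.61) / (50 - j0.8136) = 1.758 - j1.604 A.
Step 7 — Convert to polar: |I| = 2.38 A, ∠I = -42.4°.

I = 2.38∠-42.4° A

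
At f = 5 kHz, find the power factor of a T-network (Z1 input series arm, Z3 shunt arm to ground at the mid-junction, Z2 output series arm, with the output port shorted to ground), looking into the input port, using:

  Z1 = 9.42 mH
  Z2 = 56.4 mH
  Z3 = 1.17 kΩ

Step 1 — Angular frequency: ω = 2π·f = 2π·5000 = 3.142e+04 rad/s.
Step 2 — Component impedances:
  Z1: Z = jωL = j·3.142e+04·0.00942 = 0 + j295.9 Ω
  Z2: Z = jωL = j·3.142e+04·0.0564 = 0 + j1772 Ω
  Z3: Z = R = 1170 Ω
Step 3 — With the output port shorted to ground, the output series arm Z2 runs from the junction to ground; the shunt arm Z3 also runs from the junction to ground. They appear in parallel: Z3 || Z2 = 814.7 + j538 Ω.
Step 4 — Series with input arm Z1: Z_in = Z1 + (Z3 || Z2) = 814.7 + j833.9 Ω = 1166∠45.7° Ω.
Step 5 — Power factor: PF = cos(φ) = Re(Z)/|Z| = 814.75/1165.9 = 0.6988.
Step 6 — Type: Im(Z) = 833.9 ⇒ lagging (phase φ = 45.7°).

PF = 0.6988 (lagging, φ = 45.7°)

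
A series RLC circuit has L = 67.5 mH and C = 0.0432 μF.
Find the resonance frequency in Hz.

Step 1 — Resonance condition Im(Z)=0 gives ω₀ = 1/√(LC).
Step 2 — ω₀ = 1/√(0.0675·4.32e-08) = 1.852e+04 rad/s.
Step 3 — f₀ = ω₀/(2π) = 2947 Hz.

f₀ = 2947 Hz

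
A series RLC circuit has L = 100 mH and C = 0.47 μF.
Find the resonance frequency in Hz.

Step 1 — Resonance condition Im(Z)=0 gives ω₀ = 1/√(LC).
Step 2 — ω₀ = 1/√(0.1·4.7e-07) = 4613 rad/s.
Step 3 — f₀ = ω₀/(2π) = 734.1 Hz.

f₀ = 734.1 Hz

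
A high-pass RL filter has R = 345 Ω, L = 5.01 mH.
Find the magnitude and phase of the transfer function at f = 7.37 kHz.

Step 1 — Angular frequency: ω = 2π·7370 = 4.631e+04 rad/s.
Step 2 — Transfer function: H(jω) = jωL/(R + jωL).
Step 3 — Numerator jωL = j·232; denominator R + jωL = 345 + j232.
Step 4 — H = 0.3114 + j0.4631.
Step 5 — Magnitude: |H| = 0.558 (-5.1 dB); phase: φ = 56.1°.

|H| = 0.558 (-5.1 dB), φ = 56.1°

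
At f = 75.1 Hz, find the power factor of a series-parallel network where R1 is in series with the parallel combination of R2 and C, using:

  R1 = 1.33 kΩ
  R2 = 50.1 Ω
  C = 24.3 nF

Step 1 — Angular frequency: ω = 2π·f = 2π·75.1 = 471.9 rad/s.
Step 2 — Component impedances:
  R1: Z = R = 1330 Ω
  R2: Z = R = 50.1 Ω
  C: Z = 1/(jωC) = -j/(ω·C) = 0 - j8.721e+04 Ω
Step 3 — Parallel branch: R2 || C = 1/(1/R2 + 1/C) = 50.1 - j0.02878 Ω.
Step 4 — Series with R1: Z_total = R1 + (R2 || C) = 1380 - j0.02878 Ω = 1380∠-0.0° Ω.
Step 5 — Power factor: PF = cos(φ) = Re(Z)/|Z| = 1380/1380 = 1.
Step 6 — Type: Im(Z) = -0.02878 ⇒ leading (phase φ = -0.0°).

PF = 1 (leading, φ = -0.0°)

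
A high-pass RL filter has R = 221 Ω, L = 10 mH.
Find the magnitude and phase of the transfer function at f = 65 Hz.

Step 1 — Angular frequency: ω = 2π·65 = 408.4 rad/s.
Step 2 — Transfer function: H(jω) = jωL/(R + jωL).
Step 3 — Numerator jωL = j·4.084; denominator R + jωL = 221 + j4.084.
Step 4 — H = 0.0003414 + j0.01847.
Step 5 — Magnitude: |H| = 0.01848 (-34.7 dB); phase: φ = 88.9°.

|H| = 0.01848 (-34.7 dB), φ = 88.9°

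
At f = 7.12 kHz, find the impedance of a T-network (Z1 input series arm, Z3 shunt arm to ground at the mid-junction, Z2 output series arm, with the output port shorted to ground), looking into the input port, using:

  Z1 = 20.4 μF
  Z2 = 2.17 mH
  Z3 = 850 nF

Step 1 — Angular frequency: ω = 2π·f = 2π·7120 = 4.474e+04 rad/s.
Step 2 — Component impedances:
  Z1: Z = 1/(jωC) = -j/(ω·C) = 0 - j1.096 Ω
  Z2: Z = jωL = j·4.474e+04·0.00217 = 0 + j97.08 Ω
  Z3: Z = 1/(jωC) = -j/(ω·C) = 0 - j26.3 Ω
Step 3 — With the output port shorted to ground, the output series arm Z2 runs from the junction to ground; the shunt arm Z3 also runs from the junction to ground. They appear in parallel: Z3 || Z2 = 0 - j36.07 Ω.
Step 4 — Series with input arm Z1: Z_in = Z1 + (Z3 || Z2) = 0 - j37.16 Ω = 37.16∠-90.0° Ω.

Z = 0 - j37.16 Ω = 37.16∠-90.0° Ω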